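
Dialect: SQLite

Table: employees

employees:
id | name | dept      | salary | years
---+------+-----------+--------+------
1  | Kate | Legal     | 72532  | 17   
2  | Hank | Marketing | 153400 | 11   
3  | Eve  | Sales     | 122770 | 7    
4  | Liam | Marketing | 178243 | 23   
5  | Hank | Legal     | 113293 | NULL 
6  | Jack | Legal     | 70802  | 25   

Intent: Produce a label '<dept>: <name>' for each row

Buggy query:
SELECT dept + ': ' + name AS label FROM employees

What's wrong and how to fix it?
Bug: '+' is numeric addition; on text columns SQLite converts them to 0 instead of concatenating

Fix: Replace + with || to concatenate text

Corrected query:
SELECT dept || ': ' || name AS label FROM employees

Result:
label          
---------------
Legal: Kate    
Marketing: Hank
Sales: Eve     
Marketing: Liam
Legal: Hank    
Legal: Jack    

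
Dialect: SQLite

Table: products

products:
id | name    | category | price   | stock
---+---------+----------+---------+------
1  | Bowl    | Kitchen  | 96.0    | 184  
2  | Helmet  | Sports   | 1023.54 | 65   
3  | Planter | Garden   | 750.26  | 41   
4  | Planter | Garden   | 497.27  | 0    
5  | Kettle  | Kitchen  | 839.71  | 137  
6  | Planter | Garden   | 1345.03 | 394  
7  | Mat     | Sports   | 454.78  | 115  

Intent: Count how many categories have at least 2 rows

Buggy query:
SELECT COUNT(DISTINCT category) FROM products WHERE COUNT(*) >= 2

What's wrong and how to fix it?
Bug: COUNT(*) cannot appear in WHERE; the per-group count doesn't exist yet

Fix: Use a subquery that GROUPs and filters with HAVING, then count its rows

Corrected query:
SELECT COUNT(*) FROM (SELECT category FROM products GROUP BY category HAVING COUNT(*) >= 2)

Result:
COUNT(*)
--------
3       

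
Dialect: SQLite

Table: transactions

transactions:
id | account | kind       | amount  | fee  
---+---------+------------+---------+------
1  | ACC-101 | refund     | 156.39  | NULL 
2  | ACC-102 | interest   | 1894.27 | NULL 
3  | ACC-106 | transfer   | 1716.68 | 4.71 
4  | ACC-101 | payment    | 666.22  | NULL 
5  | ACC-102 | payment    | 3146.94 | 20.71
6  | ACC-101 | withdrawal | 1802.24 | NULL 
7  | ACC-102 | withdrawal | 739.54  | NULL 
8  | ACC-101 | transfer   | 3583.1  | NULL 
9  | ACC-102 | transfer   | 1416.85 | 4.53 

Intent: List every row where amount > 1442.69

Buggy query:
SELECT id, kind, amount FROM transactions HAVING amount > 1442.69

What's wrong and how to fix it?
Bug: This is a non-aggregate query (no GROUP BY, no aggregates), so in SQLite the HAVING clause is invalid here; a row-level condition belongs in WHERE

Fix: Use WHERE for row-level filtering

Corrected query:
SELECT id, kind, amount FROM transactions WHERE amount > 1442.69

Result:
id | kind       | amount 
---+------------+--------
2  | interest   | 1894.27
3  | transfer   | 1716.68
5  | payment    | 3146.94
6  | withdrawal | 1802.24
8  | transfer   | 3583.1 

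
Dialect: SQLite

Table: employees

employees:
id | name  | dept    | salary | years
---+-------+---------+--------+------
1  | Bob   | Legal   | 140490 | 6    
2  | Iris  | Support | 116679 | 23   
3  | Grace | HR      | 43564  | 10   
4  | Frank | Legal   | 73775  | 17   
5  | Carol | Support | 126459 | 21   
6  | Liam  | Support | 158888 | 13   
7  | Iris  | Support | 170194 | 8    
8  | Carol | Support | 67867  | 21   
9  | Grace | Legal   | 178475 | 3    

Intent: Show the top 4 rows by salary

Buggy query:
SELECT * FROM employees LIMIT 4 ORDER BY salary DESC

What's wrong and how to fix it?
Bug: ORDER BY cannot follow LIMIT; LIMIT is the final clause

Fix: Sort with ORDER BY, then apply LIMIT

Corrected query:
SELECT * FROM employees ORDER BY salary DESC LIMIT 4

Result:
id | name  | dept    | salary | years
---+-------+---------+--------+------
9  | Grace | Legal   | 178475 | 3    
7  | Iris  | Support | 170194 | 8    
6  | Liam  | Support | 158888 | 13   
1  | Bob   | Legal   | 140490 | 6    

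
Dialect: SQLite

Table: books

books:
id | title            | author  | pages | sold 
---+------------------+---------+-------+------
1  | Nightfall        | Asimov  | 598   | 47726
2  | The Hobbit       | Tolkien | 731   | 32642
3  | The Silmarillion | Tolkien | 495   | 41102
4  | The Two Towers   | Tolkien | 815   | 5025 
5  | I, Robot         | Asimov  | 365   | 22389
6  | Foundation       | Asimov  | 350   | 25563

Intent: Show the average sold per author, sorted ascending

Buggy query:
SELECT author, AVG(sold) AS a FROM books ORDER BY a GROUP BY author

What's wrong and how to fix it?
Bug: GROUP BY must precede ORDER BY

Fix: Reorder: SELECT … FROM … GROUP BY … ORDER BY …

Corrected query:
SELECT author, AVG(sold) AS a FROM books GROUP BY author ORDER BY a

Result:
author  | a           
--------+-------------
Tolkien | 26256.333333
Asimov  | 31892.666667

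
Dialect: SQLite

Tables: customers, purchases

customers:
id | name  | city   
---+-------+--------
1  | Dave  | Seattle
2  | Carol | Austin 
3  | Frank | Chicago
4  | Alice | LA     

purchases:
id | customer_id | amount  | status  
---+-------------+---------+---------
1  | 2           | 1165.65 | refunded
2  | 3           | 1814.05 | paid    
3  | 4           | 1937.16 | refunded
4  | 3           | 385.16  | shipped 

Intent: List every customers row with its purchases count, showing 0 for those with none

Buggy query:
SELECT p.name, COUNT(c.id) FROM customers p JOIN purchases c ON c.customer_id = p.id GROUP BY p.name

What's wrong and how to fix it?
Bug: An inner join excludes parents with zero children

Fix: Switch to LEFT JOIN to retain unmatched parent rows

Corrected query:
SELECT p.name, COUNT(c.id) FROM customers p LEFT JOIN purchases c ON c.customer_id = p.id GROUP BY p.name

Result:
name  | COUNT(c.id)
------+------------
Alice | 1          
Carol | 1          
Dave  | 0          
Frank | 2          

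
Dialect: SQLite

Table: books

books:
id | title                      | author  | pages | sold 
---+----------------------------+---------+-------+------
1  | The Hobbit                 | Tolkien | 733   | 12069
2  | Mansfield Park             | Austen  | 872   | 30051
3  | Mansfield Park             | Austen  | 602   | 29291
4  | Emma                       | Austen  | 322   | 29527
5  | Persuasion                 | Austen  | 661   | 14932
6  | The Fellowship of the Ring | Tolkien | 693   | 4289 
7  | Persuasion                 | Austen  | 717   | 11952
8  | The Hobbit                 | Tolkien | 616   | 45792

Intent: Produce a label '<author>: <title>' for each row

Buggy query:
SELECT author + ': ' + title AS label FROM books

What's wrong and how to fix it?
Bug: SQLite uses || for string concatenation; + coerces text to numbers (yielding 0)

Fix: Use the || operator for string concatenation

Corrected query:
SELECT author || ': ' || title AS label FROM books

Result:
label                              
-----------------------------------
Tolkien: The Hobbit                
Austen: Mansfield Park             
Austen: Mansfield Park             
Austen: Emma                       
Austen: Persuasion                 
Tolkien: The Fellowship of the Ring
Austen: Persuasion                 
Tolkien: The Hobbit                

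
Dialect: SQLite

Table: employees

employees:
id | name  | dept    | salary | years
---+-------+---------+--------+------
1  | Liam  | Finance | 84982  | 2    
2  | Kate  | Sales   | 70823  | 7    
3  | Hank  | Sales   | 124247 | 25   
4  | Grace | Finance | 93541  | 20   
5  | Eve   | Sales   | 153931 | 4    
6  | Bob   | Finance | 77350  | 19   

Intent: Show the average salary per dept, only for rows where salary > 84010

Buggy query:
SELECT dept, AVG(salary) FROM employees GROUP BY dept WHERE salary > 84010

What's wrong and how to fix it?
Bug: WHERE cannot follow GROUP BY

Fix: Place WHERE between FROM and GROUP BY

Corrected query:
SELECT dept, AVG(salary) FROM employees WHERE salary > 84010 GROUP BY dept

Result:
dept    | AVG(salary)
--------+------------
Finance | 89261.5    
Sales   | 139089     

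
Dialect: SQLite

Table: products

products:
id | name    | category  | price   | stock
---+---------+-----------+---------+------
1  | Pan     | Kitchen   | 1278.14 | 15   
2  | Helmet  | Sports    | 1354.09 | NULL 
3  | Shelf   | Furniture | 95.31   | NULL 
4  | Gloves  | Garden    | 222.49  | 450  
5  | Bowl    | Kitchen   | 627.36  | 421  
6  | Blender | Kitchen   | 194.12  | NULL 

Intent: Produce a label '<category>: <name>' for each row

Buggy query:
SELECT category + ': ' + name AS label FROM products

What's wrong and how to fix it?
Bug: SQLite uses || for string concatenation; + coerces text to numbers (yielding 0)

Fix: Use the || operator for string concatenation

Corrected query:
SELECT category || ': ' || name AS label FROM products

Result:
label           
----------------
Kitchen: Pan    
Sports: Helmet  
Furniture: Shelf
Garden: Gloves  
Kitchen: Bowl   
Kitchen: Blender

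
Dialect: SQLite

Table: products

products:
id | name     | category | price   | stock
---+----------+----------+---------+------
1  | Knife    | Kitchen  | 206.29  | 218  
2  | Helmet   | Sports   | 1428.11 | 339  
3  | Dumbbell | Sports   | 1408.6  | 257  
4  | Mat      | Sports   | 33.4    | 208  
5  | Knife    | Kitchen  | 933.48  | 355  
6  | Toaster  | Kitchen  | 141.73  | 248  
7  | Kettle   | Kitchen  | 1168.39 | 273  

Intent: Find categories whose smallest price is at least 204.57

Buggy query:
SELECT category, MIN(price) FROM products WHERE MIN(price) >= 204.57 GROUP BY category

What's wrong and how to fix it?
Bug: MIN() in WHERE is a misuse of aggregate

Fix: Replace WHERE with HAVING after the GROUP BY

Corrected query:
SELECT category, MIN(price) FROM products GROUP BY category HAVING MIN(price) >= 204.57

Result:
(no rows)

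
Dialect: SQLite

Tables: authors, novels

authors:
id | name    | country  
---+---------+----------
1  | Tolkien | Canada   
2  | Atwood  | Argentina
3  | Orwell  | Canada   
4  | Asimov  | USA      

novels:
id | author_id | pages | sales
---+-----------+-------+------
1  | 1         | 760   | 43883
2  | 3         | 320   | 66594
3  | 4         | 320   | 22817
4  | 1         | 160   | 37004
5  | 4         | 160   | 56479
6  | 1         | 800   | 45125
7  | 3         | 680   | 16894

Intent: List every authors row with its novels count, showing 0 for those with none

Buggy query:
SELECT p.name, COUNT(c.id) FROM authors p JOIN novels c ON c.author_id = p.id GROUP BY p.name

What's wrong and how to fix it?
Bug: An inner join excludes parents with zero children

Fix: Switch to LEFT JOIN to retain unmatched parent rows

Corrected query:
SELECT p.name, COUNT(c.id) FROM authors p LEFT JOIN novels c ON c.author_id = p.id GROUP BY p.name

Result:
name    | COUNT(c.id)
--------+------------
Asimov  | 2          
Atwood  | 0          
Orwell  | 2          
Tolkien | 3          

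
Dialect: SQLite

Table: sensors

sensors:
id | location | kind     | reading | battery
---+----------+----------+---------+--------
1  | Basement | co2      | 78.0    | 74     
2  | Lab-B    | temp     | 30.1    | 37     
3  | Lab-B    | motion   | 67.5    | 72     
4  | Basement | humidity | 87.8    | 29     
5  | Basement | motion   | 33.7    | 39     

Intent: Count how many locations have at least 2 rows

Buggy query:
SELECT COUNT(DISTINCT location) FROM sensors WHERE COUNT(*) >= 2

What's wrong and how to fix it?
Bug: COUNT(*) cannot appear in WHERE; the per-group count doesn't exist yet

Fix: Use a subquery that GROUPs and filters with HAVING, then count its rows

Corrected query:
SELECT COUNT(*) FROM (SELECT location FROM sensors GROUP BY location HAVING COUNT(*) >= 2)

Result:
COUNT(*)
--------
2       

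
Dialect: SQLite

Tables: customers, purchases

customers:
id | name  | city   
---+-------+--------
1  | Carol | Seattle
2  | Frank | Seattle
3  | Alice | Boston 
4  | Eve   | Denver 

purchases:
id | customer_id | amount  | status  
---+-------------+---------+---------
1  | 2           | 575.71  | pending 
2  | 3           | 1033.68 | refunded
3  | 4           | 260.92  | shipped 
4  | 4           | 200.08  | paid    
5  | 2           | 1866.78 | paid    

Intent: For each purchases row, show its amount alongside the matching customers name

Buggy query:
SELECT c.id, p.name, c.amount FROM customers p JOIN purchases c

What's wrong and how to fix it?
Bug: Missing join condition: each purchases row is matched to all customers rows instead of just its own

Fix: Add ON c.customer_id = p.id to the JOIN

Corrected query:
SELECT c.id, p.name, c.amount FROM customers p JOIN purchases c ON c.customer_id = p.id

Result:
id | name  | amount 
---+-------+--------
1  | Frank | 575.71 
2  | Alice | 1033.68
3  | Eve   | 260.92 
4  | Eve   | 200.08 
5  | Frank | 1866.78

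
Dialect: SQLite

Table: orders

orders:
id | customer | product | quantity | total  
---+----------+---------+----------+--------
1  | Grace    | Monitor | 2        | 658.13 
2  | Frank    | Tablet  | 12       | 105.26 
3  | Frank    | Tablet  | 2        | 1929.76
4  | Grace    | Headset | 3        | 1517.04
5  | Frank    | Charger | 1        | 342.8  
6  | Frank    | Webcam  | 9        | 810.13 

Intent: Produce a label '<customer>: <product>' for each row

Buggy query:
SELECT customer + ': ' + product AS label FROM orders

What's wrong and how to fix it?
Bug: '+' is numeric addition; on text columns SQLite converts them to 0 instead of concatenating

Fix: Replace + with || to concatenate text

Corrected query:
SELECT customer || ': ' || product AS label FROM orders

Result:
label         
--------------
Grace: Monitor
Frank: Tablet 
Frank: Tablet 
Grace: Headset
Frank: Charger
Frank: Webcam 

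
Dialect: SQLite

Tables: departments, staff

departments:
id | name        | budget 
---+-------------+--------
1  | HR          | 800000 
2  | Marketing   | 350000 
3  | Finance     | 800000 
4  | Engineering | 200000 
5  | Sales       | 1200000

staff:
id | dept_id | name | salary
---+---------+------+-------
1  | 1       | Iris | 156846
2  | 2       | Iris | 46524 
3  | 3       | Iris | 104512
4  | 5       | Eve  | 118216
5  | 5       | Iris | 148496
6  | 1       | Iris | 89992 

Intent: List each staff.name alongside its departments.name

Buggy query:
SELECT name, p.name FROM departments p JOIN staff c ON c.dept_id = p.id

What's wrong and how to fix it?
Bug: 'name' exists in both joined tables, so the database can't tell which one is meant

Fix: Qualify the column with its table alias (c.name)

Corrected query:
SELECT c.name, p.name FROM departments p JOIN staff c ON c.dept_id = p.id

Result:
name | name     
-----+----------
Iris | HR       
Iris | Marketing
Iris | Finance  
Eve  | Sales    
Iris | Sales    
Iris | HR       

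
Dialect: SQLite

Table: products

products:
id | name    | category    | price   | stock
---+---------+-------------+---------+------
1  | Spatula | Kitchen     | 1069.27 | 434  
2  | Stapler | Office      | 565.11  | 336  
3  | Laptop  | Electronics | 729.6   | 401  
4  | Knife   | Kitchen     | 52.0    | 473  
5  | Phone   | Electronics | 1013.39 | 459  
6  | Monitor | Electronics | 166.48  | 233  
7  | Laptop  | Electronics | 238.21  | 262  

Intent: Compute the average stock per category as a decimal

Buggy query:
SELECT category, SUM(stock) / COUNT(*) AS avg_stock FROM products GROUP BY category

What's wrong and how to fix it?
Bug: Both operands are integers, so '/' performs integer division and truncates

Fix: Multiply by 1.0 (or CAST to REAL) to force floating-point division

Corrected query:
SELECT category, SUM(stock) * 1.0 / COUNT(*) AS avg_stock FROM products GROUP BY category

Result:
category    | avg_stock
------------+----------
Electronics | 338.75   
Kitchen     | 453.5    
Office      | 336      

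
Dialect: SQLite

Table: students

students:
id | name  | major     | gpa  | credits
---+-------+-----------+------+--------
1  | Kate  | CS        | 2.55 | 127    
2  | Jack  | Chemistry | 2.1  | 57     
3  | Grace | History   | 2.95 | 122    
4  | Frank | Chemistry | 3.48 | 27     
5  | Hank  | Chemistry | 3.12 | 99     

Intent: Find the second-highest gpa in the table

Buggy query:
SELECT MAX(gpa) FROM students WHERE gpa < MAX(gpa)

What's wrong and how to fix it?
Bug: The inner MAX is an aggregate inside WHERE, which is not allowed

Fix: Put the inner MAX in a scalar subquery

Corrected query:
SELECT MAX(gpa) FROM students WHERE gpa < (SELECT MAX(gpa) FROM students)

Result:
MAX(gpa)
--------
3.12    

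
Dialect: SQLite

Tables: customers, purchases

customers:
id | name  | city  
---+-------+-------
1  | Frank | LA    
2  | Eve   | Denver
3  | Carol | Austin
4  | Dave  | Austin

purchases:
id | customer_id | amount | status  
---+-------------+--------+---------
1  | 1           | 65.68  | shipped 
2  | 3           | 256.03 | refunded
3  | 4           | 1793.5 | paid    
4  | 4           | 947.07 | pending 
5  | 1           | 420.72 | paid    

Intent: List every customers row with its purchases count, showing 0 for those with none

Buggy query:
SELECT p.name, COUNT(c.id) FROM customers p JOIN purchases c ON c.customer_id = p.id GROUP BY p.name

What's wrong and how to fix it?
Bug: INNER JOIN drops customers rows that have no matching purchases rows

Fix: Switch to LEFT JOIN to retain unmatched parent rows

Corrected query:
SELECT p.name, COUNT(c.id) FROM customers p LEFT JOIN purchases c ON c.customer_id = p.id GROUP BY p.name

Result:
name  | COUNT(c.id)
------+------------
Carol | 1          
Dave  | 2          
Eve   | 0          
Frank | 2          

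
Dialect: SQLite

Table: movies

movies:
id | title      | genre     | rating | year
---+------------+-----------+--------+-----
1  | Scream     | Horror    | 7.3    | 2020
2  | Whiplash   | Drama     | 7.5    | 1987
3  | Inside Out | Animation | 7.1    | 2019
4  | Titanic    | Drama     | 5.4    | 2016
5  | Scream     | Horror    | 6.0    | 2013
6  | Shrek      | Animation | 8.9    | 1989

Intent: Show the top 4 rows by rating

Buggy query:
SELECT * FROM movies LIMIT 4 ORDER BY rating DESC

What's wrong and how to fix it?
Bug: LIMIT must come after ORDER BY

Fix: Swap the clauses: ORDER BY first, then LIMIT

Corrected query:
SELECT * FROM movies ORDER BY rating DESC LIMIT 4

Result:
id | title      | genre     | rating | year
---+------------+-----------+--------+-----
6  | Shrek      | Animation | 8.9    | 1989
2  | Whiplash   | Drama     | 7.5    | 1987
1  | Scream     | Horror    | 7.3    | 2020
3  | Inside Out | Animation | 7.1    | 2019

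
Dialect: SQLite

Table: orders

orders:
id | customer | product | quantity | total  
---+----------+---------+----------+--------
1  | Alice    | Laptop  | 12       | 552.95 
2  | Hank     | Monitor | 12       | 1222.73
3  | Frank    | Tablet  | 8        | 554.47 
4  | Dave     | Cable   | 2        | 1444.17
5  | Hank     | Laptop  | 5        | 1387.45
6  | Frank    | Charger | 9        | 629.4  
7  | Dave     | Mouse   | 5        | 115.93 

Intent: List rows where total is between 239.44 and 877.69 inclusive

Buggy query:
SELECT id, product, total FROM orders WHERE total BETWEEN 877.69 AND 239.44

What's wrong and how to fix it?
Bug: The bounds are reversed; BETWEEN a AND b requires a <= b to match anything

Fix: Swap the bounds so the smaller value comes first

Corrected query:
SELECT id, product, total FROM orders WHERE total BETWEEN 239.44 AND 877.69

Result:
id | product | total 
---+---------+-------
1  | Laptop  | 552.95
3  | Tablet  | 554.47
6  | Charger | 629.4 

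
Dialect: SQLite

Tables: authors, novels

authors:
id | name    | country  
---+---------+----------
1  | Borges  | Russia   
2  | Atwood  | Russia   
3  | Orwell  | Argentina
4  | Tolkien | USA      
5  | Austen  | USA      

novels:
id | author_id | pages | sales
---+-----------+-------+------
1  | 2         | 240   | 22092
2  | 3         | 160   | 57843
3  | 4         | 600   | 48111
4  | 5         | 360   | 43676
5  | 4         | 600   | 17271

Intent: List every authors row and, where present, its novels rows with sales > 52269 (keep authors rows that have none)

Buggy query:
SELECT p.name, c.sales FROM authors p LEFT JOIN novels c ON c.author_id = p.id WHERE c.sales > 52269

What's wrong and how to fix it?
Bug: Filtering c.sales in WHERE discards the NULL rows produced by LEFT JOIN, turning it into an inner join

Fix: Put 'c.sales > 52269' in the JOIN's ON clause instead of WHERE

Corrected query:
SELECT p.name, c.sales FROM authors p LEFT JOIN novels c ON c.author_id = p.id AND c.sales > 52269

Result:
name    | sales
--------+------
Borges  | NULL 
Atwood  | NULL 
Orwell  | 57843
Tolkien | NULL 
Austen  | NULL 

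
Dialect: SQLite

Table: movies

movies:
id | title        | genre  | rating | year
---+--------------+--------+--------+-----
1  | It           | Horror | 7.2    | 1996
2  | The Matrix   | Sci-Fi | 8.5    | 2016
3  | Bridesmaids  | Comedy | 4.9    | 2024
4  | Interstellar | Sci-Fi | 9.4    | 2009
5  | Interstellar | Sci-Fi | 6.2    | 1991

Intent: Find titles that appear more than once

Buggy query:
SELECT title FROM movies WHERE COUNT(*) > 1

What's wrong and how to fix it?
Bug: WHERE can't reference COUNT(*); aggregates are computed after WHERE

Fix: GROUP BY title, then filter groups with HAVING COUNT(*) > 1

Corrected query:
SELECT title FROM movies GROUP BY title HAVING COUNT(*) > 1

Result:
title       
------------
Interstellar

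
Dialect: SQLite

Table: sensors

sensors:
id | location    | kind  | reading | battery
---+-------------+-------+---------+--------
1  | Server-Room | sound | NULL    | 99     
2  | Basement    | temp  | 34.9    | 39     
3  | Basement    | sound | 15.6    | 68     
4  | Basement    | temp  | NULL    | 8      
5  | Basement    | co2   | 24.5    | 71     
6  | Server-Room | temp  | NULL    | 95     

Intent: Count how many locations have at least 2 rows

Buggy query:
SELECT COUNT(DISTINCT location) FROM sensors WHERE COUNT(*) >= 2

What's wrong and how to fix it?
Bug: COUNT(*) cannot appear in WHERE; the per-group count doesn't exist yet

Fix: Group first with HAVING COUNT(*) >= 2, then COUNT the resulting groups

Corrected query:
SELECT COUNT(*) FROM (SELECT location FROM sensors GROUP BY location HAVING COUNT(*) >= 2)

Result:
COUNT(*)
--------
2       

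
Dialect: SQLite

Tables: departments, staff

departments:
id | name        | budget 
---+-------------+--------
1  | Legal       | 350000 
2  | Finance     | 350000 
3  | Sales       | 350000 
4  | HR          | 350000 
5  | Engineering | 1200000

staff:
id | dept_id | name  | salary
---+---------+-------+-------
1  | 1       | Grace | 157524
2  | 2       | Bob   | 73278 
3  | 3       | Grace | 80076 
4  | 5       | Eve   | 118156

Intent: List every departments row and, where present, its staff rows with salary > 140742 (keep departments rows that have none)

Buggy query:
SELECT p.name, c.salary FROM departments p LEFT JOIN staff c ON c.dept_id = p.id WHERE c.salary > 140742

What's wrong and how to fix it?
Bug: A WHERE condition on the right-hand table after LEFT JOIN drops unmatched parents

Fix: Move the right-table condition into the ON clause so unmatched parents are kept

Corrected query:
SELECT p.name, c.salary FROM departments p LEFT JOIN staff c ON c.dept_id = p.id AND c.salary > 140742

Result:
name        | salary
------------+-------
Legal       | 157524
Finance     | NULL  
Sales       | NULL  
HR          | NULL  
Engineering | NULL  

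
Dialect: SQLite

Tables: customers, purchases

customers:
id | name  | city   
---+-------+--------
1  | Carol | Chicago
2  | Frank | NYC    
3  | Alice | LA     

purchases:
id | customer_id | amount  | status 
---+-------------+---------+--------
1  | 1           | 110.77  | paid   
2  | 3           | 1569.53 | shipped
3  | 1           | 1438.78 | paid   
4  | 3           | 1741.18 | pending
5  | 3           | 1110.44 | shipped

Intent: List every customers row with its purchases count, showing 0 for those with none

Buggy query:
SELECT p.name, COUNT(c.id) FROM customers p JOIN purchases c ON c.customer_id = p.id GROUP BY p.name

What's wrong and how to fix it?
Bug: INNER JOIN drops customers rows that have no matching purchases rows

Fix: Use LEFT JOIN so parents without children still appear (COUNT(c.id) gives 0)

Corrected query:
SELECT p.name, COUNT(c.id) FROM customers p LEFT JOIN purchases c ON c.customer_id = p.id GROUP BY p.name

Result:
name  | COUNT(c.id)
------+------------
Alice | 3          
Carol | 2          
Frank | 0          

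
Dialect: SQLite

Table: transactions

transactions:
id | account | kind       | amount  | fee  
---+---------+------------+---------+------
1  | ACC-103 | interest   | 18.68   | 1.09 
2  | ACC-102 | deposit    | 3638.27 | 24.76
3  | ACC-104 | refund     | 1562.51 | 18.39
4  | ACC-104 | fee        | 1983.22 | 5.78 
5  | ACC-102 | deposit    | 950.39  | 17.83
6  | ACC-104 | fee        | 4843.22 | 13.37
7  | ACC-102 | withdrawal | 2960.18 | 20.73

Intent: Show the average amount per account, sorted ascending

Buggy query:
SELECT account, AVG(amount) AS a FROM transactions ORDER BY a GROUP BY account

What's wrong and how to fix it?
Bug: GROUP BY must precede ORDER BY

Fix: Move ORDER BY to the end, after GROUP BY

Corrected query:
SELECT account, AVG(amount) AS a FROM transactions GROUP BY account ORDER BY a

Result:
account | a          
--------+------------
ACC-103 | 18.68      
ACC-102 | 2516.28    
ACC-104 | 2796.316667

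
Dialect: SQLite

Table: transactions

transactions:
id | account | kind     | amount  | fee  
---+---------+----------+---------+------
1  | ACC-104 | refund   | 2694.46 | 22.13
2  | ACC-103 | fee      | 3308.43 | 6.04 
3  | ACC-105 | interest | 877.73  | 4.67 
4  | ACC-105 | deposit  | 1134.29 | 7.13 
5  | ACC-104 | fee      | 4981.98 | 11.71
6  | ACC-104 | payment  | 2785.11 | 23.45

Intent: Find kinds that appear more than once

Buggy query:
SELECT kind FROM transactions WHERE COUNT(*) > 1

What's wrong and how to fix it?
Bug: WHERE can't reference COUNT(*); aggregates are computed after WHERE

Fix: Group first, then use HAVING for the count condition

Corrected query:
SELECT kind FROM transactions GROUP BY kind HAVING COUNT(*) > 1

Result:
kind
----
fee 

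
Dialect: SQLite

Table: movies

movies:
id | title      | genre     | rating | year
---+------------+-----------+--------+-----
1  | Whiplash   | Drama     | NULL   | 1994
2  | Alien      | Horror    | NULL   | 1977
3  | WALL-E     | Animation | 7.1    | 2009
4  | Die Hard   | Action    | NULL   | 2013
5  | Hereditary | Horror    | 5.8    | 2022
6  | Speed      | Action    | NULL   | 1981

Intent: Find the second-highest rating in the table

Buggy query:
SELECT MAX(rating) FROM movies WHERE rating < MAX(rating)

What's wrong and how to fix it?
Bug: MAX(rating) on the right of the comparison is an aggregate-in-WHERE error

Fix: Compute the overall MAX in a subquery, then take MAX of rows below it

Corrected query:
SELECT MAX(rating) FROM movies WHERE rating < (SELECT MAX(rating) FROM movies)

Result:
MAX(rating)
-----------
5.8        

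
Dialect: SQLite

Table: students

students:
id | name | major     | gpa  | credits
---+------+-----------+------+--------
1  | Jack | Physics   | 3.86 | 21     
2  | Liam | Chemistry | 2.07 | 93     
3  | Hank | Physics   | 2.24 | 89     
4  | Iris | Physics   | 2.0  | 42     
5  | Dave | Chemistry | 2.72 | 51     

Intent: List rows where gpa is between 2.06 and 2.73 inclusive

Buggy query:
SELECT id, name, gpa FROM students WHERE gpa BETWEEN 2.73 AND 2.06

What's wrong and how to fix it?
Bug: BETWEEN expects the lower bound first; with 2.73 AND 2.06 the range is empty

Fix: Swap the bounds so the smaller value comes first

Corrected query:
SELECT id, name, gpa FROM students WHERE gpa BETWEEN 2.06 AND 2.73

Result:
id | name | gpa 
---+------+-----
2  | Liam | 2.07
3  | Hank | 2.24
5  | Dave | 2.72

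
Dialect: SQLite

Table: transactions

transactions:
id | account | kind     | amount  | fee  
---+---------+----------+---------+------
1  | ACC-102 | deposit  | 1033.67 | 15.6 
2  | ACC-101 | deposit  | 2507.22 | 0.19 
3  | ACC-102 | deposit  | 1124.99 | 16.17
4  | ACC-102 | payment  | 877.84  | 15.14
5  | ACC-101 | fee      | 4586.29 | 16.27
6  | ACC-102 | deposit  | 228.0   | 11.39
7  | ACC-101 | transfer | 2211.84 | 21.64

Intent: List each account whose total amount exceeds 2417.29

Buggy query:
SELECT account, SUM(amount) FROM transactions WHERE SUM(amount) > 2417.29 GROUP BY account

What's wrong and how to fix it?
Bug: SUM(amount) is an aggregate, but WHERE filters rows before aggregation

Fix: Move the aggregate condition to a HAVING clause

Corrected query:
SELECT account, SUM(amount) FROM transactions GROUP BY account HAVING SUM(amount) > 2417.29

Result:
account | SUM(amount)
--------+------------
ACC-101 | 9305.35    
ACC-102 | 3264.5     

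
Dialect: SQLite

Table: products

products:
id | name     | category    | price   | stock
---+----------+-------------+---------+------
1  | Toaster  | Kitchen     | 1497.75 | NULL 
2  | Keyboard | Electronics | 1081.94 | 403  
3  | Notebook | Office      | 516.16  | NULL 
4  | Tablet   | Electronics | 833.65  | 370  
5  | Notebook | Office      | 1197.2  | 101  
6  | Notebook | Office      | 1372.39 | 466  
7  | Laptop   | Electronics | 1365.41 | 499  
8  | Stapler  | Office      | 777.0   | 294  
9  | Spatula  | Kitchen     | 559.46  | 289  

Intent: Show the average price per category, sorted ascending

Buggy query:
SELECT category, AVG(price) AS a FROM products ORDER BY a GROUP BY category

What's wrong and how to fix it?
Bug: ORDER BY appears before GROUP BY; SQL clause order requires GROUP BY first

Fix: Reorder: SELECT … FROM … GROUP BY … ORDER BY …

Corrected query:
SELECT category, AVG(price) AS a FROM products GROUP BY category ORDER BY a

Result:
category    | a          
------------+------------
Office      | 965.6875   
Kitchen     | 1028.605   
Electronics | 1093.666667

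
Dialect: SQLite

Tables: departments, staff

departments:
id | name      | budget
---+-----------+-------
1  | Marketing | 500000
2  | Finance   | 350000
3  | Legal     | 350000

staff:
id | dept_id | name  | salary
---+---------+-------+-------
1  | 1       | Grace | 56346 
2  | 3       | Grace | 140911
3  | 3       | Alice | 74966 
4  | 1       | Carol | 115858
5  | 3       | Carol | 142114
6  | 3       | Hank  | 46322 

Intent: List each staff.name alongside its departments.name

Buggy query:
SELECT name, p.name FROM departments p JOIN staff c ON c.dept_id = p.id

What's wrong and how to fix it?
Bug: 'name' exists in both joined tables, so the database can't tell which one is meant

Fix: Prefix ambiguous columns with the table alias

Corrected query:
SELECT c.name, p.name FROM departments p JOIN staff c ON c.dept_id = p.id

Result:
name  | name     
------+----------
Grace | Marketing
Grace | Legal    
Alice | Legal    
Carol | Marketing
Carol | Legal    
Hank  | Legal    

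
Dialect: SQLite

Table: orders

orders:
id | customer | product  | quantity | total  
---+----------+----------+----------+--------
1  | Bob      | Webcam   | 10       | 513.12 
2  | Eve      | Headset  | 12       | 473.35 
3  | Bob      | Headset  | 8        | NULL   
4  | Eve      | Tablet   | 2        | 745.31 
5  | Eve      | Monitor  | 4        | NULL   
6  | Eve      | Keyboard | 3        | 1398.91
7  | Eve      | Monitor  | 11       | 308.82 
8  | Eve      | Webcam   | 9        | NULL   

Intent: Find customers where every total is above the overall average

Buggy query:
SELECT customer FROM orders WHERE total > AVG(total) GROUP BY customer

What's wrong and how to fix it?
Bug: WHERE evaluates per row before aggregation, so AVG() is unavailable

Fix: Use a subquery for AVG and a HAVING MIN(...) filter so the condition holds for every row in the group

Corrected query:
SELECT customer FROM orders GROUP BY customer HAVING MIN(total) > (SELECT AVG(total) FROM orders)

Result:
(no rows)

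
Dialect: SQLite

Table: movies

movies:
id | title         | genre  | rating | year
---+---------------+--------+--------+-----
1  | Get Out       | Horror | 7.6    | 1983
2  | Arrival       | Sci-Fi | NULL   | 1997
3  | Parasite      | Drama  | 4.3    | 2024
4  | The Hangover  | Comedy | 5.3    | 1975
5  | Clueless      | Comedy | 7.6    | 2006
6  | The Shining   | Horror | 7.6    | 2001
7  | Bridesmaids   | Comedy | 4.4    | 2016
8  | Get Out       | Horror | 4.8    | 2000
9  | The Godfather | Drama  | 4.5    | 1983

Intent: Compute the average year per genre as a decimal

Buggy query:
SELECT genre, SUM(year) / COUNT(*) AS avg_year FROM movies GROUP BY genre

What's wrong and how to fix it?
Bug: Both operands are integers, so '/' performs integer division and truncates

Fix: Cast one side to REAL so the division keeps the fractional part

Corrected query:
SELECT genre, SUM(year) * 1.0 / COUNT(*) AS avg_year FROM movies GROUP BY genre

Result:
genre  | avg_year   
-------+------------
Comedy | 1999       
Drama  | 2003.5     
Horror | 1994.666667
Sci-Fi | 1997       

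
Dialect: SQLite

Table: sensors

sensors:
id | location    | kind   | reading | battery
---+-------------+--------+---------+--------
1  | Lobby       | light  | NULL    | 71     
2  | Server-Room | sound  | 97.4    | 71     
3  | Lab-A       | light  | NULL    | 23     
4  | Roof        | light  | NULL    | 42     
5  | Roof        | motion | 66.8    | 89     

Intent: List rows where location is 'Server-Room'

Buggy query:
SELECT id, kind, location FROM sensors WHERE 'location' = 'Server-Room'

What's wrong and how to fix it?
Bug: Single quotes denote string literals in SQL; the column name is being compared as a constant string

Fix: Remove the quotes around the column name (or use double quotes for an identifier)

Corrected query:
SELECT id, kind, location FROM sensors WHERE location = 'Server-Room'

Result:
id | kind  | location   
---+-------+------------
2  | sound | Server-Room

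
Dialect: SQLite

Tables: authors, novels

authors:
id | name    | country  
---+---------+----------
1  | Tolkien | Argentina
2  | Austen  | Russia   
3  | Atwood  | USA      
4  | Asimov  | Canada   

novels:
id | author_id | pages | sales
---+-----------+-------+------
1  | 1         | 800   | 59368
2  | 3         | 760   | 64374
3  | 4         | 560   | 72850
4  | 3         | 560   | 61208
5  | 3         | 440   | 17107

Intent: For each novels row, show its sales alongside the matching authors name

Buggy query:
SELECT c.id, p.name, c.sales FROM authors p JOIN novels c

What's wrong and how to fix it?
Bug: JOIN with no ON clause produces a cartesian product; every novels row pairs with every authors row

Fix: Add ON c.author_id = p.id to the JOIN

Corrected query:
SELECT c.id, p.name, c.sales FROM authors p JOIN novels c ON c.author_id = p.id

Result:
id | name    | sales
---+---------+------
1  | Tolkien | 59368
2  | Atwood  | 64374
3  | Asimov  | 72850
4  | Atwood  | 61208
5  | Atwood  | 17107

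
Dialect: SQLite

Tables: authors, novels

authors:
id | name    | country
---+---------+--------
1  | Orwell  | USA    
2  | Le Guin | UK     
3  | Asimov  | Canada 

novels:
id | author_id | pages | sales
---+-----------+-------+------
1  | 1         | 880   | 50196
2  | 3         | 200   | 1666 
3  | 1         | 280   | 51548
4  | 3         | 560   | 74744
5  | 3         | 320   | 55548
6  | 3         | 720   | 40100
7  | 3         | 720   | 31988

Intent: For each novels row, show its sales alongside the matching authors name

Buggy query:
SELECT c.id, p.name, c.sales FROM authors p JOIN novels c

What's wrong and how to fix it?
Bug: Missing join condition: each novels row is matched to all authors rows instead of just its own

Fix: Add ON c.author_id = p.id to the JOIN

Corrected query:
SELECT c.id, p.name, c.sales FROM authors p JOIN novels c ON c.author_id = p.id

Result:
id | name   | sales
---+--------+------
1  | Orwell | 50196
2  | Asimov | 1666 
3  | Orwell | 51548
4  | Asimov | 74744
5  | Asimov | 55548
6  | Asimov | 40100
7  | Asimov | 31988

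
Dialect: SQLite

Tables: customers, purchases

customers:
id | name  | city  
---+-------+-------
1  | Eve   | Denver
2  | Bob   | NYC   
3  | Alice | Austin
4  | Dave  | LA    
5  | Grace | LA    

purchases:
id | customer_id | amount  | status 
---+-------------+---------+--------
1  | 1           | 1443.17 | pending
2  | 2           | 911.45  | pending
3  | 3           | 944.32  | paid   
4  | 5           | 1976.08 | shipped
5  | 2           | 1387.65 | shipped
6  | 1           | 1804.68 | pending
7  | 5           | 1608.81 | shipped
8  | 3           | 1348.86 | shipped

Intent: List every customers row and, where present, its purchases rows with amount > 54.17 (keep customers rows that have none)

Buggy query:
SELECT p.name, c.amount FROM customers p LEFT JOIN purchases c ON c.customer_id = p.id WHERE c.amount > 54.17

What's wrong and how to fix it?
Bug: Filtering c.amount in WHERE discards the NULL rows produced by LEFT JOIN, turning it into an inner join

Fix: Move the right-table condition into the ON clause so unmatched parents are kept

Corrected query:
SELECT p.name, c.amount FROM customers p LEFT JOIN purchases c ON c.customer_id = p.id AND c.amount > 54.17

Result:
name  | amount 
------+--------
Eve   | 1443.17
Eve   | 1804.68
Bob   | 911.45 
Bob   | 1387.65
Alice | 944.32 
Alice | 1348.86
Dave  | NULL   
Grace | 1608.81
Grace | 1976.08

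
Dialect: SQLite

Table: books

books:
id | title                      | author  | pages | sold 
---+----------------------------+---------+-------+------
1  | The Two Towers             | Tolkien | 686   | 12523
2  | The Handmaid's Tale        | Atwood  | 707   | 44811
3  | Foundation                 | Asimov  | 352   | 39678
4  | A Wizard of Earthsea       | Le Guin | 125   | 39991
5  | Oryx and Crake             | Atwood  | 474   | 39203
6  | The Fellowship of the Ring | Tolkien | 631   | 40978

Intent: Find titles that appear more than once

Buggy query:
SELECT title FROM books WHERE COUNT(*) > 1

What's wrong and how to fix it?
Bug: WHERE can't reference COUNT(*); aggregates are computed after WHERE

Fix: GROUP BY title, then filter groups with HAVING COUNT(*) > 1

Corrected query:
SELECT title FROM books GROUP BY title HAVING COUNT(*) > 1

Result:
(no rows)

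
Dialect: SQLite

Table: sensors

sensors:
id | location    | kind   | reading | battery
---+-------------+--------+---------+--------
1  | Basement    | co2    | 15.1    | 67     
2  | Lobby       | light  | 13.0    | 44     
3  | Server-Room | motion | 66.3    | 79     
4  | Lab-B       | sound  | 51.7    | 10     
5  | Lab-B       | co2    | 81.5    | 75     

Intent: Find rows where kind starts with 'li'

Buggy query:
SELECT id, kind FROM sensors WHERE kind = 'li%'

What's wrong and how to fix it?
Bug: Wildcards only work with LIKE; '=' treats '%' as a literal character

Fix: Replace '=' with LIKE so 'li%' is treated as a pattern

Corrected query:
SELECT id, kind FROM sensors WHERE kind LIKE 'li%'

Result:
id | kind 
---+------
2  | light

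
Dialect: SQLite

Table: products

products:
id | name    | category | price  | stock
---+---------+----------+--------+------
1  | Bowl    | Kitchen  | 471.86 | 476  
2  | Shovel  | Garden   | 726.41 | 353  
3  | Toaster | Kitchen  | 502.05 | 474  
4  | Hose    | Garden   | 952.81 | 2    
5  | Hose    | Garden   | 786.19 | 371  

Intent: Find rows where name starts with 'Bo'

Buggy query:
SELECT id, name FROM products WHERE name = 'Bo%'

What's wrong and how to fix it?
Bug: '=' compares the literal string including the % character; pattern matching needs LIKE

Fix: Use LIKE for wildcard pattern matching

Corrected query:
SELECT id, name FROM products WHERE name LIKE 'Bo%'

Result:
id | name
---+-----
1  | Bowl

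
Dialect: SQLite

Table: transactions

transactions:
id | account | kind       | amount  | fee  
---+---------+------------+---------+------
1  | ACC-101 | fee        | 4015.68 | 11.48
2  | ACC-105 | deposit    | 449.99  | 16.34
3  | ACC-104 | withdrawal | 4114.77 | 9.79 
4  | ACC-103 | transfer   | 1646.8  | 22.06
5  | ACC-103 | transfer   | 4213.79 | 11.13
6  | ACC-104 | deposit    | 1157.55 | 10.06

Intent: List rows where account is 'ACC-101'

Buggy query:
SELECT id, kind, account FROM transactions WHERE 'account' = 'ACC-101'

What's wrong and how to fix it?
Bug: 'account' in single quotes is a string literal, not the column; the comparison is literal-vs-literal and never true

Fix: Remove the quotes around the column name (or use double quotes for an identifier)

Corrected query:
SELECT id, kind, account FROM transactions WHERE account = 'ACC-101'

Result:
id | kind | account
---+------+--------
1  | fee  | ACC-101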